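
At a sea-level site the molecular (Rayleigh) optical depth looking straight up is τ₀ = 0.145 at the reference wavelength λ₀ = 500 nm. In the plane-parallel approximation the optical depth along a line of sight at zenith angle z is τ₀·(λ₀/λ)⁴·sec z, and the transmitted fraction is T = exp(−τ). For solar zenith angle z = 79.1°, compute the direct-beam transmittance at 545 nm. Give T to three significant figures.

0.581

sec 79.1° = 5.2883.
τ = 0.145 × (500/545)⁴ × 5.2883 = 0.145 × 0.7084 × 5.2883 = 0.5432.
T = exp(−0.5432) = 0.5809.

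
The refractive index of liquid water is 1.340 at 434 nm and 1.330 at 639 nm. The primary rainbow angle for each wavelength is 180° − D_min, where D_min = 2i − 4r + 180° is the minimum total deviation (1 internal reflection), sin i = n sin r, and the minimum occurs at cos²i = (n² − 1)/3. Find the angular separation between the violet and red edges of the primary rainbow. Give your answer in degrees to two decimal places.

At 434 nm (n = 1.340): cos²i = 0.26520 → i = 59.004°, r = 39.770°, D_min = 138.929°, rainbow angle = 41.071°.
At 639 nm (n = 1.330): cos²i = 0.25630 → i = 59.585°, r = 40.422°, D_min = 137.484°, rainbow angle = 42.516°.
Angular width = |41.071° − 42.516°| = 1.445°.

1.45°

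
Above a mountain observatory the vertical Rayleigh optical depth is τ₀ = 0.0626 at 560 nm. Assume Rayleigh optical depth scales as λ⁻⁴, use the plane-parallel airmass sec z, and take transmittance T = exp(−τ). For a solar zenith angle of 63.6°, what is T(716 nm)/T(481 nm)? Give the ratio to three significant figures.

Airmass: sec 63.6° = 2.2490.
τ(716 nm) = 0.0626 × (560/716)⁴ × 2.2490 = 0.0626 × 0.3742 × 2.2490 = 0.0527.
τ(481 nm) = 0.0626 × (560/481)⁴ × 2.2490 = 0.0626 × 1.8373 × 2.2490 = 0.2587.
T(716)/T(481) = exp(τ_B − τ_A) = exp(0.2060) = 1.2287.

1.23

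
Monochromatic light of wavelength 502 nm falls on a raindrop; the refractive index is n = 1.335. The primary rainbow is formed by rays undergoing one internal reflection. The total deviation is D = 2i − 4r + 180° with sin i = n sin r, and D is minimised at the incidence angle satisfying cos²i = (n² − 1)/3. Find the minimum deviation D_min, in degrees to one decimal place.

cos²i = (1.78222 − 1)/3 = 0.26074; i = arccos(0.51063) = 59.294°.
sin r = sin 59.294°/1.335 = 0.64405; r = 40.094°.
D_min = 2·59.294° − 4·40.094° + 180° = 138.212°.

138.2°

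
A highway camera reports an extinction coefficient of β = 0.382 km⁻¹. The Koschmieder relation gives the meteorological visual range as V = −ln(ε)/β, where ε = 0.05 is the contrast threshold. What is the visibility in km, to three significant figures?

7.84 km

V = −ln(0.05) / 0.382 = 2.996 / 0.382 = 7.8422 km.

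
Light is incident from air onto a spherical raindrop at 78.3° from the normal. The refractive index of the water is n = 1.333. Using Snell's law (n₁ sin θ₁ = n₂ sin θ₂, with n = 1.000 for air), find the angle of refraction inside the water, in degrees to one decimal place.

47.3°

Snell: sin θ_r = sin θ_i / n = sin 78.3° / 1.333 = 0.9792 / 1.333 = 0.7346.
θ_r = arcsin(0.7346) = 47.27°.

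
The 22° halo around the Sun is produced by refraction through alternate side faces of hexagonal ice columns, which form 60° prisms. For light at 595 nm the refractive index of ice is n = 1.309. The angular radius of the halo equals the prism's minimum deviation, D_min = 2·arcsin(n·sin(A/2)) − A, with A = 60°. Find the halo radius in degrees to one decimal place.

21.8°

n·sin(A/2) = 1.309 × sin 30° = 1.309 × 0.5000 = 0.6545.
D_min = 2·arcsin(0.6545) − 60° = 2 × 40.882° − 60° = 21.763°.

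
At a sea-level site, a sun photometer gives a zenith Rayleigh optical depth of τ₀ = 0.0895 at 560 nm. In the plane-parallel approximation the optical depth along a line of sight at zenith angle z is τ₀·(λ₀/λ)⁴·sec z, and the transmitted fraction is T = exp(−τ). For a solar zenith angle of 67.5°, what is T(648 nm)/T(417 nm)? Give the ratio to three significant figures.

Airmass: sec 67.5° = 2.6131.
τ(648 nm) = 0.0895 × (560/648)⁴ × 2.6131 = 0.0895 × 0.5578 × 2.6131 = 0.1304.
τ(417 nm) = 0.0895 × (560/417)⁴ × 2.6131 = 0.0895 × 3.2524 × 2.6131 = 0.7607.
T(648)/T(417) = exp(τ_B − τ_A) = exp(0.6302) = 1.8780.

1.88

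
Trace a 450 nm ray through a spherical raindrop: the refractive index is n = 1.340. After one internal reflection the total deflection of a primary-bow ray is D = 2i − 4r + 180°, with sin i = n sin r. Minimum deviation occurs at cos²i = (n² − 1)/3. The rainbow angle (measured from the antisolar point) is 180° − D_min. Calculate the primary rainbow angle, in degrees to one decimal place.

41.1°

cos²i = (1.79560 − 1)/3 = 0.26520; i = arccos(0.51498) = 59.004°.
sin r = sin 59.004°/1.340 = 0.63971; r = 39.770°.
D_min = 2·59.004° − 4·39.770° + 180° = 138.929°.
Rainbow angle = 180° − D_min = 41.071°.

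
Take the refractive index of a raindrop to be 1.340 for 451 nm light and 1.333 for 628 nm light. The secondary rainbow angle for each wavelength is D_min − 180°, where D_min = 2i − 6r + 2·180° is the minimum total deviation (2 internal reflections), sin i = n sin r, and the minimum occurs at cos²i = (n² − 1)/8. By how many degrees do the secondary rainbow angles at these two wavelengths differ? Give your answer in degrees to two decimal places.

1.82°

At 451 nm (n = 1.340): cos²i = 0.09945 → i = 71.618°, r = 45.088°, D_min = 232.709°, rainbow angle = 52.709°.
At 628 nm (n = 1.333): cos²i = 0.09711 → i = 71.843°, r = 45.466°, D_min = 230.891°, rainbow angle = 50.891°.
Angular width = |52.709° − 50.891°| = 1.818°.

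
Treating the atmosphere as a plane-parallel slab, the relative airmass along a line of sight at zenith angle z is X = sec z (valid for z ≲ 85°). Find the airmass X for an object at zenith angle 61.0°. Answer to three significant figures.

2.06

X = sec z = 1/cos 61.0° = 1/0.4848 = 2.0627.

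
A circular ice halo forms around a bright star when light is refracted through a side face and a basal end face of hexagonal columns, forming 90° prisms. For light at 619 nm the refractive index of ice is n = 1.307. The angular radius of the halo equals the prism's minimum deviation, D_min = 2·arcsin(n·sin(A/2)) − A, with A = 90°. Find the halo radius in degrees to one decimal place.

n·sin(A/2) = 1.307 × sin 45° = 1.307 × 0.7071 = 0.9242.
D_min = 2·arcsin(0.9242) − 90° = 2 × 67.546° − 90° = 45.093°.

45.1°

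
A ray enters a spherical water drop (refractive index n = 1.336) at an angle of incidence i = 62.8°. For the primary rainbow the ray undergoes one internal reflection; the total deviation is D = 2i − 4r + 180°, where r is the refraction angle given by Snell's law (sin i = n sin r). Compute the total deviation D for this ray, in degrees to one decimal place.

138.6°

sin r = sin 62.8° / 1.336 = 0.8894/1.336 = 0.6657; r = 41.74°.
D = 2·62.8° − 4·41.74° + 180° = 125.60° − 166.95° + 180° = 138.65°.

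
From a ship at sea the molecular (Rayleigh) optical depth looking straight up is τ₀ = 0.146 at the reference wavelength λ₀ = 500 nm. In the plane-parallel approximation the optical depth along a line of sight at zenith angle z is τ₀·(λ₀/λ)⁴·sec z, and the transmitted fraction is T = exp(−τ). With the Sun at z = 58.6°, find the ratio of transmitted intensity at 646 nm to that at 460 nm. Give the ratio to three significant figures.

1.34

Airmass: sec 58.6° = 1.9194.
τ(646 nm) = 0.146 × (500/646)⁴ × 1.9194 = 0.146 × 0.3589 × 1.9194 = 0.1006.
τ(460 nm) = 0.146 × (500/460)⁴ × 1.9194 = 0.146 × 1.3959 × 1.9194 = 0.3912.
T(646)/T(460) = exp(τ_B − τ_A) = exp(0.2906) = 1.3372.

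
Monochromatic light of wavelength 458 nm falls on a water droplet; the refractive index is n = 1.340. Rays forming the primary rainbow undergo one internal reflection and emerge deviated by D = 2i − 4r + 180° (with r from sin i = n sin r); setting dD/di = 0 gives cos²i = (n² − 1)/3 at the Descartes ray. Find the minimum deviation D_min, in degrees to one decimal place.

138.9°

cos²i = (1.79560 − 1)/3 = 0.26520; i = arccos(0.51498) = 59.004°.
sin r = sin 59.004°/1.340 = 0.63971; r = 39.770°.
D_min = 2·59.004° − 4·39.770° + 180° = 138.929°.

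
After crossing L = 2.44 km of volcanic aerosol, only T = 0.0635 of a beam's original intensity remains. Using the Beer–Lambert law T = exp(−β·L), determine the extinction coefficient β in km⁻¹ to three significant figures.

1.13 km⁻¹

Beer–Lambert: T = exp(−βL) ⇒ β = −ln(T)/L = −ln(0.0635)/2.44 = 2.7567/2.44 = 1.13 km⁻¹.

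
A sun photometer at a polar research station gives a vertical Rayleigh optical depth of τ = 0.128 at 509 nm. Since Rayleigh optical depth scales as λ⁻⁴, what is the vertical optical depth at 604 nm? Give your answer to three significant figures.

0.0646

τ(604 nm) = τ(509 nm) × (509/604)⁴ = 0.128 × (0.8427)⁴ = 0.128 × 0.5043 = 0.0646.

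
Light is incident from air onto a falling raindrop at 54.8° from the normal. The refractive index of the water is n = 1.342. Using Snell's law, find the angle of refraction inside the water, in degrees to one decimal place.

37.5°

Snell: sin θ_r = sin θ_i / n = sin 54.8° / 1.342 = 0.8171 / 1.342 = 0.6089.
θ_r = arcsin(0.6089) = 37.51°.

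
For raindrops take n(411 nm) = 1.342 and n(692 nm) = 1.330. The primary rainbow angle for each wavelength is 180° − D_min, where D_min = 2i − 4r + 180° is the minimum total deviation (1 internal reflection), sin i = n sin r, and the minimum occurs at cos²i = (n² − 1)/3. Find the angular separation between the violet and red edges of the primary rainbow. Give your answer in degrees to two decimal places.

1.73°

At 411 nm (n = 1.342): cos²i = 0.26699 → i = 58.888°, r = 39.641°, D_min = 139.213°, rainbow angle = 40.787°.
At 692 nm (n = 1.330): cos²i = 0.25630 → i = 59.585°, r = 40.422°, D_min = 137.484°, rainbow angle = 42.516°.
Angular width = |40.787° − 42.516°| = 1.729°.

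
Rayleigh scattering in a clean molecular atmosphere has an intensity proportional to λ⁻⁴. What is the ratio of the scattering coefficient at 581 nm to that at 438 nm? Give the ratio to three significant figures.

0.323

Rayleigh scattering ∝ λ⁻⁴, so the ratio of coefficients is the inverse fourth power of the wavelength ratio.
σ(581)/σ(438) = (438/581)⁴ = (0.7539)⁴ = 0.323.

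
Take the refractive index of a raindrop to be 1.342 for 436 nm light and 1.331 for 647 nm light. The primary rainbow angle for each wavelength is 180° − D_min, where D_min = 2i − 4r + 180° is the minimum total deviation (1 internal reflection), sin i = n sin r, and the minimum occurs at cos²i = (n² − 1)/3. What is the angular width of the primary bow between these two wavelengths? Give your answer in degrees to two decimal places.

1.58°

At 436 nm (n = 1.342): cos²i = 0.26699 → i = 58.888°, r = 39.641°, D_min = 139.213°, rainbow angle = 40.787°.
At 647 nm (n = 1.331): cos²i = 0.25719 → i = 59.527°, r = 40.356°, D_min = 137.630°, rainbow angle = 42.370°.
Angular width = |40.787° − 42.370°| = 1.583°.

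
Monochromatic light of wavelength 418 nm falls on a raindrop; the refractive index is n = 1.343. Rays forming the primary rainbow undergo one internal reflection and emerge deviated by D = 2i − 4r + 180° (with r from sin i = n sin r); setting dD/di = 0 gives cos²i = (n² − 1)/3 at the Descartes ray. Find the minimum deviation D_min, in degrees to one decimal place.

cos²i = (1.80365 − 1)/3 = 0.26788; i = arccos(0.51757) = 58.830°.
sin r = sin 58.830°/1.343 = 0.63711; r = 39.577°.
D_min = 2·58.830° − 4·39.577° + 180° = 139.354°.

139.4°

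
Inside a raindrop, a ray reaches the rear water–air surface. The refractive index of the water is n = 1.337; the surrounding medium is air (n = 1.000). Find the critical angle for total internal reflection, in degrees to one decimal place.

sin θ_c = n_air / n = 1.000 / 1.337 = 0.7479.
θ_c = arcsin(0.7479) = 48.41°.

48.4°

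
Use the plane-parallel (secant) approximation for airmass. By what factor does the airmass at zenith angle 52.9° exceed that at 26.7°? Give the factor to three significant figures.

X(52.9°)/X(26.7°) = sec 52.9° / sec 26.7° = cos 26.7° / cos 52.9° = 0.8934/0.6032 = 1.4810.

1.48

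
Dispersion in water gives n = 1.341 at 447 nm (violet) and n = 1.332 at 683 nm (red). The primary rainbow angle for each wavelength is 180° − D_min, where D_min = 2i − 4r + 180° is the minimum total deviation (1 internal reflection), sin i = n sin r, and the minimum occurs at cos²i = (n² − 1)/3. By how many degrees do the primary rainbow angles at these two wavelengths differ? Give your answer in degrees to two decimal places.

1.29°

At 447 nm (n = 1.341): cos²i = 0.26609 → i = 58.946°, r = 39.705°, D_min = 139.071°, rainbow angle = 40.929°.
At 683 nm (n = 1.332): cos²i = 0.25807 → i = 59.469°, r = 40.290°, D_min = 137.776°, rainbow angle = 42.224°.
Angular width = |40.929° − 42.224°| = 1.295°.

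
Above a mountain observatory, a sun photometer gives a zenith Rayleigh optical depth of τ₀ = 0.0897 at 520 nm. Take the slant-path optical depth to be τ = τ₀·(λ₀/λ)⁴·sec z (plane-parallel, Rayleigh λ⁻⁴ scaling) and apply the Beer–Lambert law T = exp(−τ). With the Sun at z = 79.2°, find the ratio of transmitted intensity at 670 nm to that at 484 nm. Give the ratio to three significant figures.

Airmass: sec 79.2° = 5.3367.
τ(670 nm) = 0.0897 × (520/670)⁴ × 5.3367 = 0.0897 × 0.3628 × 5.3367 = 0.1737.
τ(484 nm) = 0.0897 × (520/484)⁴ × 5.3367 = 0.0897 × 1.3324 × 5.3367 = 0.6378.
T(670)/T(484) = exp(τ_B − τ_A) = exp(0.4641) = 1.5906.

1.59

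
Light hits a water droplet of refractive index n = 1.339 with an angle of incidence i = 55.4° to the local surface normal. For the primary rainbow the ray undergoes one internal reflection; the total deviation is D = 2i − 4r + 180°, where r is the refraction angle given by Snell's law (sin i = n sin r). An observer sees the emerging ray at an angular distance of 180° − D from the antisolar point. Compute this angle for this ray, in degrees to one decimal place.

sin r = sin 55.4° / 1.339 = 0.8231/1.339 = 0.6147; r = 37.93°.
D = 2·55.4° − 4·37.93° + 180° = 110.80° − 151.73° + 180° = 139.07°.
Angle from antisolar point = 180° − D = 40.93°.

40.9°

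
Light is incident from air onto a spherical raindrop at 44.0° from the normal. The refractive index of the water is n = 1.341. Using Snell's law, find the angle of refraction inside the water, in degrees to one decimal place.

Snell: sin θ_r = sin θ_i / n = sin 44.0° / 1.341 = 0.6947 / 1.341 = 0.5180.
θ_r = arcsin(0.5180) = 31.20°.

31.2°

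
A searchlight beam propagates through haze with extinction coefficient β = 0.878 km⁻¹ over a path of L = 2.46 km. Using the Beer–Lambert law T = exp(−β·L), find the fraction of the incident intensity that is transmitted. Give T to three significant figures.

τ = β·L = 0.878 × 2.46 = 2.1599.
T = exp(−2.1599) = 0.1153.

0.115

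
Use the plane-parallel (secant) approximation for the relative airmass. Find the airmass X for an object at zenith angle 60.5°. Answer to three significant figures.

2.03

X = sec z = 1/cos 60.5° = 1/0.4924 = 2.0308.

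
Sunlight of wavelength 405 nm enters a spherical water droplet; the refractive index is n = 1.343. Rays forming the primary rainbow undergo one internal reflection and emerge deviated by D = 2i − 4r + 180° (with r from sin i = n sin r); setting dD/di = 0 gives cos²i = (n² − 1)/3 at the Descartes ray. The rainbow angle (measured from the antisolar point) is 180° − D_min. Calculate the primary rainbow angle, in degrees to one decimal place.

cos²i = (1.80365 − 1)/3 = 0.26788; i = arccos(0.51757) = 58.830°.
sin r = sin 58.830°/1.343 = 0.63711; r = 39.577°.
D_min = 2·58.830° − 4·39.577° + 180° = 139.354°.
Rainbow angle = 180° − D_min = 40.646°.

40.6°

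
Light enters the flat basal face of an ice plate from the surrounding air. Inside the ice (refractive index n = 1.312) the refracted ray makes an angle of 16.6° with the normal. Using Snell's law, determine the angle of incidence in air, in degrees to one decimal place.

Snell: sin θ_i = n · sin θ_r = 1.312 × sin 16.6° = 1.312 × 0.2857 = 0.3748.
θ_i = arcsin(0.3748) = 22.01°.

22.0°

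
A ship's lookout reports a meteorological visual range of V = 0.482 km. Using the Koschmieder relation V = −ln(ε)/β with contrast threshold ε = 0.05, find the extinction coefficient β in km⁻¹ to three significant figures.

6.22 km⁻¹

β = −ln(0.05) / V = 2.996 / 0.482 = 6.2152 km⁻¹.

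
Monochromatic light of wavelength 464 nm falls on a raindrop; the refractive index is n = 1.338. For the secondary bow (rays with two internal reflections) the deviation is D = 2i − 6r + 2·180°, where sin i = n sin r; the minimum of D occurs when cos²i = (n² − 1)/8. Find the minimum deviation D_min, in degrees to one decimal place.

232.2°

cos²i = (1.79024 − 1)/8 = 0.09878; i = arccos(0.31429) = 71.682°.
sin r = sin 71.682°/1.338 = 0.70951; r = 45.195°.
D_min = 2·71.682° − 6·45.195° + 360° = 232.193°.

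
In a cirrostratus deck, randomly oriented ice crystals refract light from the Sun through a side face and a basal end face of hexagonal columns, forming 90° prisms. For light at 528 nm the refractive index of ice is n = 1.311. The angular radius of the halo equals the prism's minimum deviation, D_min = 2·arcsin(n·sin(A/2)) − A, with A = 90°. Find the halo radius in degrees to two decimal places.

n·sin(A/2) = 1.311 × sin 45° = 1.311 × 0.7071 = 0.9270.
D_min = 2·arcsin(0.9270) − 90° = 2 × 67.974° − 90° = 45.949°.

45.95°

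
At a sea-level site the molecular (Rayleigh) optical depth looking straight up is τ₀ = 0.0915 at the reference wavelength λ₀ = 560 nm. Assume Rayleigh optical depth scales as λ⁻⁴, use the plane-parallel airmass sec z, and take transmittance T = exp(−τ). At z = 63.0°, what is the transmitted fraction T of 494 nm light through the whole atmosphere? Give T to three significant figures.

0.717

sec 63.0° = 2.2027.
τ = 0.0915 × (560/494)⁴ × 2.2027 = 0.0915 × 1.6514 × 2.2027 = 0.3328.
T = exp(−0.3328) = 0.7169.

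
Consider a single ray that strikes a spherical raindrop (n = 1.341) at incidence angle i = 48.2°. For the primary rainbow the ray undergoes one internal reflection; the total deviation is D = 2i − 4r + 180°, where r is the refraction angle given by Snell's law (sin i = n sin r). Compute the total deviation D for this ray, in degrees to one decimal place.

141.3°

sin r = sin 48.2° / 1.341 = 0.7455/1.341 = 0.5559; r = 33.77°.
D = 2·48.2° − 4·33.77° + 180° = 96.40° − 135.09° + 180° = 141.31°.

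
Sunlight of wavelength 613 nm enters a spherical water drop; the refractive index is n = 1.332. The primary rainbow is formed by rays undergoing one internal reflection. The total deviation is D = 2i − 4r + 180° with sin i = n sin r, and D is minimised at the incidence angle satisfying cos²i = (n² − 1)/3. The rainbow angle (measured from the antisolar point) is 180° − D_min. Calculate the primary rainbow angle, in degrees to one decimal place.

42.2°

cos²i = (1.77422 − 1)/3 = 0.25807; i = arccos(0.50801) = 59.469°.
sin r = sin 59.469°/1.332 = 0.64666; r = 40.290°.
D_min = 2·59.469° − 4·40.290° + 180° = 137.776°.
Rainbow angle = 180° − D_min = 42.224°.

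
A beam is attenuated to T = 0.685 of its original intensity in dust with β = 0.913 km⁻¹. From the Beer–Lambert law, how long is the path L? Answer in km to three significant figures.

Beer–Lambert: T = exp(−βL) ⇒ L = −ln(T)/β = −ln(0.685)/0.913 = 0.3783/0.913 = 0.4144 km.

0.414 km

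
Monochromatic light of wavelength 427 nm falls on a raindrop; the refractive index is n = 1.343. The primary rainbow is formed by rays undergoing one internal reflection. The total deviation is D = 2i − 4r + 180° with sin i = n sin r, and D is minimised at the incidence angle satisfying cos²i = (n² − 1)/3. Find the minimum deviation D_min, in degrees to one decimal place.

cos²i = (1.80365 − 1)/3 = 0.26788; i = arccos(0.51757) = 58.830°.
sin r = sin 58.830°/1.343 = 0.63711; r = 39.577°.
D_min = 2·58.830° − 4·39.577° + 180° = 139.354°.

139.4°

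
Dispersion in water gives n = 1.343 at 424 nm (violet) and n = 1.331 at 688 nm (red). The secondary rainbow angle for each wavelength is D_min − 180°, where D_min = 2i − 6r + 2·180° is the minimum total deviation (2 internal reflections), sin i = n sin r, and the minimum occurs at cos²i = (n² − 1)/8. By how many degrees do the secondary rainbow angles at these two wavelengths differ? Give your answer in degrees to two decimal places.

At 424 nm (n = 1.343): cos²i = 0.10046 → i = 71.522°, r = 44.928°, D_min = 233.478°, rainbow angle = 53.478°.
At 688 nm (n = 1.331): cos²i = 0.09645 → i = 71.907°, r = 45.575°, D_min = 230.365°, rainbow angle = 50.365°.
Angular width = |53.478° − 50.365°| = 3.113°.

3.11°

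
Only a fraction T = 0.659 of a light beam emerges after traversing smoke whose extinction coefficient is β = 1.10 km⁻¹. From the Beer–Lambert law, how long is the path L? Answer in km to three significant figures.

0.379 km

Beer–Lambert: T = exp(−βL) ⇒ L = −ln(T)/β = −ln(0.659)/1.10 = 0.4170/1.10 = 0.3791 km.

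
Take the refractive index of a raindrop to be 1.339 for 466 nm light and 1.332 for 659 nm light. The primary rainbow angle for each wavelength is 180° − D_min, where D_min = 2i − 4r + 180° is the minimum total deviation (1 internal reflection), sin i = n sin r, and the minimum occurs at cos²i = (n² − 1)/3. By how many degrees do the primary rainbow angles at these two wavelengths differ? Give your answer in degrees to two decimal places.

1.01°

At 466 nm (n = 1.339): cos²i = 0.26431 → i = 59.062°, r = 39.834°, D_min = 138.786°, rainbow angle = 41.214°.
At 659 nm (n = 1.332): cos²i = 0.25807 → i = 59.469°, r = 40.290°, D_min = 137.776°, rainbow angle = 42.224°.
Angular width = |41.214° − 42.224°| = 1.010°.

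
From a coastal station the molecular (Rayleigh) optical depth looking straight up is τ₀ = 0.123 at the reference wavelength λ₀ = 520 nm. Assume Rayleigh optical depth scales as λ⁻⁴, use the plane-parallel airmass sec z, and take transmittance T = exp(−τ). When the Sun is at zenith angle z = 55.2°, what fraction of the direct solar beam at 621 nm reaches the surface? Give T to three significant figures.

0.899

sec 55.2° = 1.7522.
τ = 0.123 × (520/621)⁴ × 1.7522 = 0.123 × 0.4916 × 1.7522 = 0.1060.
T = exp(−0.1060) = 0.8995.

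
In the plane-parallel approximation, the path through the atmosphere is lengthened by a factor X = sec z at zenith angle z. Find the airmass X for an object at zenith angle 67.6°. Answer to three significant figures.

2.62

X = sec z = 1/cos 67.6° = 1/0.3811 = 2.6242.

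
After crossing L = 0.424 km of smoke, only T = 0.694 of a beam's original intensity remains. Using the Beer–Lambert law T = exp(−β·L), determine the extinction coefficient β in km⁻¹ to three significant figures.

Beer–Lambert: T = exp(−βL) ⇒ β = −ln(T)/L = −ln(0.694)/0.424 = 0.3653/0.424 = 0.8615 km⁻¹.

0.862 km⁻¹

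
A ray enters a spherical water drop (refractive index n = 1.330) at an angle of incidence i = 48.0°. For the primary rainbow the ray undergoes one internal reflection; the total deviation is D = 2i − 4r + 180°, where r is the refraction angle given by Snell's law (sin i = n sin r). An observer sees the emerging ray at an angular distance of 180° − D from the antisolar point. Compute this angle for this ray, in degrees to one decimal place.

sin r = sin 48.0° / 1.330 = 0.7431/1.330 = 0.5588; r = 33.97°.
D = 2·48.0° − 4·33.97° + 180° = 96.00° − 135.88° + 180° = 140.12°.
Angle from antisolar point = 180° − D = 39.88°.

39.9°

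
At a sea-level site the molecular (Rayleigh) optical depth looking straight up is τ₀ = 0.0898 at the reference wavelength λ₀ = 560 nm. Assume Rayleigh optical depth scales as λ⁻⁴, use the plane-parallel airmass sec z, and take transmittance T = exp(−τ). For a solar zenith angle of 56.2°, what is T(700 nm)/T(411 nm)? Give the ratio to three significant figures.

Airmass: sec 56.2° = 1.7976.
τ(700 nm) = 0.0898 × (560/700)⁴ × 1.7976 = 0.0898 × 0.4096 × 1.7976 = 0.0661.
τ(411 nm) = 0.0898 × (560/411)⁴ × 1.7976 = 0.0898 × 3.4466 × 1.7976 = 0.5564.
T(700)/T(411) = exp(τ_B − τ_A) = exp(0.4902) = 1.6327.

1.63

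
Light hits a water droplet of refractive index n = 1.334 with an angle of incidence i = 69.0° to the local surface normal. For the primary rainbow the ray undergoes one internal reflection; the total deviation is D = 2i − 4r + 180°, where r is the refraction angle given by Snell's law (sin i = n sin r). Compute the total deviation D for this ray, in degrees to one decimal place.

sin r = sin 69.0° / 1.334 = 0.9336/1.334 = 0.6998; r = 44.41°.
D = 2·69.0° − 4·44.41° + 180° = 138.00° − 177.66° + 180° = 140.34°.

140.3°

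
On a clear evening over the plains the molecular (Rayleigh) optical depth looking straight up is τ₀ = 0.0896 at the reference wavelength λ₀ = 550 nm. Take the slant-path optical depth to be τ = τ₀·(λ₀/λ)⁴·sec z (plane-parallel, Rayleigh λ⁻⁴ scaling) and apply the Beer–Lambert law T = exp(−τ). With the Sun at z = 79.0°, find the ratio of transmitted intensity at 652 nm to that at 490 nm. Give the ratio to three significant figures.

1.66

Airmass: sec 79.0° = 5.2408.
τ(652 nm) = 0.0896 × (550/652)⁴ × 5.2408 = 0.0896 × 0.5064 × 5.2408 = 0.2378.
τ(490 nm) = 0.0896 × (550/490)⁴ × 5.2408 = 0.0896 × 1.5873 × 5.2408 = 0.7454.
T(652)/T(490) = exp(τ_B − τ_A) = exp(0.5076) = 1.6613.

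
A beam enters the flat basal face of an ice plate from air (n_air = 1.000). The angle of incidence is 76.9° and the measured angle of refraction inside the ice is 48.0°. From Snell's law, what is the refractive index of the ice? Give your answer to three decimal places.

n = sin θ_i / sin θ_r = sin 76.9° / sin 48.0° = 0.9740 / 0.7431 = 1.3106.

1.311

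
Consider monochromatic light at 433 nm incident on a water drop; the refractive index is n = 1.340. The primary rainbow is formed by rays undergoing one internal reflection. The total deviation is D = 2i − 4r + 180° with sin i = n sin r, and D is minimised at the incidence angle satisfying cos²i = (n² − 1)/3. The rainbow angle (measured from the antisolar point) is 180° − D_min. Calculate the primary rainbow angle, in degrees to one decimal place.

41.1°

cos²i = (1.79560 − 1)/3 = 0.26520; i = arccos(0.51498) = 59.004°.
sin r = sin 59.004°/1.340 = 0.63971; r = 39.770°.
D_min = 2·59.004° − 4·39.770° + 180° = 138.929°.
Rainbow angle = 180° − D_min = 41.071°.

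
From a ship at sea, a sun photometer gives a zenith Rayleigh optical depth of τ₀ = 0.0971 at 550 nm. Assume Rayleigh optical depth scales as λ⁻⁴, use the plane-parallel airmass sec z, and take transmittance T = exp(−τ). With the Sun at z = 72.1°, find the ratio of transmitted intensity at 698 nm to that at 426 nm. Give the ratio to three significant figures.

Airmass: sec 72.1° = 3.2535.
τ(698 nm) = 0.0971 × (550/698)⁴ × 3.2535 = 0.0971 × 0.3855 × 3.2535 = 0.1218.
τ(426 nm) = 0.0971 × (550/426)⁴ × 3.2535 = 0.0971 × 2.7785 × 3.2535 = 0.8778.
T(698)/T(426) = exp(τ_B − τ_A) = exp(0.7560) = 2.1297.

2.13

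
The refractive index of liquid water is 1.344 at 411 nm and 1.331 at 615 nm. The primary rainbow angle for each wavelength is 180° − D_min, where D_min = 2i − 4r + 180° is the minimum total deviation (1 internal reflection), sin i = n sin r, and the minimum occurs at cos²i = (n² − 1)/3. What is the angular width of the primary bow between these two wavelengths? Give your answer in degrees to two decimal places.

1.86°

At 411 nm (n = 1.344): cos²i = 0.26878 → i = 58.772°, r = 39.512°, D_min = 139.495°, rainbow angle = 40.505°.
At 615 nm (n = 1.331): cos²i = 0.25719 → i = 59.527°, r = 40.356°, D_min = 137.630°, rainbow angle = 42.370°.
Angular width = |40.505° − 42.370°| = 1.865°.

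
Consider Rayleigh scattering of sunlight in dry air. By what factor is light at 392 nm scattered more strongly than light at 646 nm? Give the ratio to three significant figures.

7.38

Rayleigh scattering ∝ λ⁻⁴, so the ratio of coefficients is the inverse fourth power of the wavelength ratio.
σ(392)/σ(646) = (646/392)⁴ = (1.6480)⁴ = 7.375.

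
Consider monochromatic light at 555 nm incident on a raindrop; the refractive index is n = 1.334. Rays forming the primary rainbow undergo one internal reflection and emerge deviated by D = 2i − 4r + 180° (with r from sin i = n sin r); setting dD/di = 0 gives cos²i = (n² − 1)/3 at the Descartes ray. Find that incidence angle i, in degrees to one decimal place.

cos²i = (1.334² − 1)/3 = (1.77956 − 1)/3 = 0.25985.
cos i = 0.50976, so i = 59.352°.

59.4°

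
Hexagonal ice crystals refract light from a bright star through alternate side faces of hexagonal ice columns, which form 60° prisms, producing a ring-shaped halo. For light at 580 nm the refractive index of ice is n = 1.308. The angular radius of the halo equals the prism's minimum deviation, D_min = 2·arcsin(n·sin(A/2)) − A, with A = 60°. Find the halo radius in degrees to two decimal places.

n·sin(A/2) = 1.308 × sin 30° = 1.308 × 0.5000 = 0.6540.
D_min = 2·arcsin(0.6540) − 60° = 2 × 40.844° − 60° = 21.688°.

21.69°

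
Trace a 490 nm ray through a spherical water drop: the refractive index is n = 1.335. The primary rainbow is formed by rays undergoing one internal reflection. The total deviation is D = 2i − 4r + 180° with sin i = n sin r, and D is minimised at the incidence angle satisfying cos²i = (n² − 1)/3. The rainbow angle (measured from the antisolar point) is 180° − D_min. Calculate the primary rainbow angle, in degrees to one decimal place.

41.8°

cos²i = (1.78222 − 1)/3 = 0.26074; i = arccos(0.51063) = 59.294°.
sin r = sin 59.294°/1.335 = 0.64405; r = 40.094°.
D_min = 2·59.294° − 4·40.094° + 180° = 138.212°.
Rainbow angle = 180° − D_min = 41.788°.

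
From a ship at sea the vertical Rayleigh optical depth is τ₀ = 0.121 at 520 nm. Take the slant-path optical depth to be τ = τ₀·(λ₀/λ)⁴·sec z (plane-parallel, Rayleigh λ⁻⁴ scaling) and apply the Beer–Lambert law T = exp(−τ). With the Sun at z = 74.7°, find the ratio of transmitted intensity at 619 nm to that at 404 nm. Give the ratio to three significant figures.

Airmass: sec 74.7° = 3.7897.
τ(619 nm) = 0.121 × (520/619)⁴ × 3.7897 = 0.121 × 0.4980 × 3.7897 = 0.2284.
τ(404 nm) = 0.121 × (520/404)⁴ × 3.7897 = 0.121 × 2.7447 × 3.7897 = 1.2586.
T(619)/T(404) = exp(τ_B − τ_A) = exp(1.0302) = 2.8016.

2.80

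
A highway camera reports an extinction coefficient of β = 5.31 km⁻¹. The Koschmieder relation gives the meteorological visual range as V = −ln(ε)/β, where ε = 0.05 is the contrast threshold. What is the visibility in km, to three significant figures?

V = −ln(0.05) / 5.31 = 2.996 / 5.31 = 0.5642 km.

0.564 km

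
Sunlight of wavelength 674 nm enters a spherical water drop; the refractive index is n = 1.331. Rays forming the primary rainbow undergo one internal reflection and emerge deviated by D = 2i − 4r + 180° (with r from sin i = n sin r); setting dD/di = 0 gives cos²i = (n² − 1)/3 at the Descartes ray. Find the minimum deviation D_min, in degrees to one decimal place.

137.6°

cos²i = (1.77156 − 1)/3 = 0.25719; i = arccos(0.50714) = 59.527°.
sin r = sin 59.527°/1.331 = 0.64753; r = 40.356°.
D_min = 2·59.527° − 4·40.356° + 180° = 137.630°.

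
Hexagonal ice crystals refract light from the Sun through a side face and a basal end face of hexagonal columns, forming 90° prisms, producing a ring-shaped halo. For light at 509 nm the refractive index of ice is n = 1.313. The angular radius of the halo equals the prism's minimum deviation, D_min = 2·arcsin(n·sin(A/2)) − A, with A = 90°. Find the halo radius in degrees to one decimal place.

46.4°

n·sin(A/2) = 1.313 × sin 45° = 1.313 × 0.7071 = 0.9284.
D_min = 2·arcsin(0.9284) − 90° = 2 × 68.192° − 90° = 46.383°.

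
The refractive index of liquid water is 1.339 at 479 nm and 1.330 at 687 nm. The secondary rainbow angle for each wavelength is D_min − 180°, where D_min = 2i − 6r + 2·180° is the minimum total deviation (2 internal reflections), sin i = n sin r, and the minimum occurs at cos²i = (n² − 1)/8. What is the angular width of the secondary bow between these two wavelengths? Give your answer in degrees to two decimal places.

2.35°

At 479 nm (n = 1.339): cos²i = 0.09912 → i = 71.650°, r = 45.141°, D_min = 232.451°, rainbow angle = 52.451°.
At 687 nm (n = 1.330): cos²i = 0.09611 → i = 71.940°, r = 45.630°, D_min = 230.101°, rainbow angle = 50.101°.
Angular width = |52.451° − 50.101°| = 2.350°.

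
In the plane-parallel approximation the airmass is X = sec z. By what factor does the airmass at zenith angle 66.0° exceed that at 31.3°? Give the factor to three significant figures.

2.10

X(66.0°)/X(31.3°) = sec 66.0° / sec 31.3° = cos 31.3° / cos 66.0° = 0.8545/0.4067 = 2.1008.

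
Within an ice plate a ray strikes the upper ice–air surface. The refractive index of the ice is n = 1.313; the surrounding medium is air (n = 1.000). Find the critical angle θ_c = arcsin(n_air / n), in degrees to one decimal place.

49.6°

sin θ_c = n_air / n = 1.000 / 1.313 = 0.7616.
θ_c = arcsin(0.7616) = 49.61°.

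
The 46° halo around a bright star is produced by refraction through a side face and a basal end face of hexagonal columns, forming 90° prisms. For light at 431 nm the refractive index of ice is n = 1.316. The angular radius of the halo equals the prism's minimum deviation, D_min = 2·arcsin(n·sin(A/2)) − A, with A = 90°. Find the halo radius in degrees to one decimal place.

47.0°

n·sin(A/2) = 1.316 × sin 45° = 1.316 × 0.7071 = 0.9306.
D_min = 2·arcsin(0.9306) − 90° = 2 × 68.521° − 90° = 47.042°.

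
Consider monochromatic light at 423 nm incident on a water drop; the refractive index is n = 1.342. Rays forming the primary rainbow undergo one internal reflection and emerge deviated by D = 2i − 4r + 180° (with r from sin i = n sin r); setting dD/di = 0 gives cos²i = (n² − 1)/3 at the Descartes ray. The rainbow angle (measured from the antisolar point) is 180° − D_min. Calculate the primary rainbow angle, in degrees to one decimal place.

40.8°

cos²i = (1.80096 − 1)/3 = 0.26699; i = arccos(0.51671) = 58.888°.
sin r = sin 58.888°/1.342 = 0.63797; r = 39.641°.
D_min = 2·58.888° − 4·39.641° + 180° = 139.213°.
Rainbow angle = 180° − D_min = 40.787°.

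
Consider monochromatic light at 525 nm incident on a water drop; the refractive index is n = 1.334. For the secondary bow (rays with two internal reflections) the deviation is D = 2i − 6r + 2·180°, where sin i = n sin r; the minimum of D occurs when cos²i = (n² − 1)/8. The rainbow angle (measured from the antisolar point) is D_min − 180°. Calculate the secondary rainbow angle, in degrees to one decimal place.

cos²i = (1.77956 − 1)/8 = 0.09744; i = arccos(0.31216) = 71.810°.
sin r = sin 71.810°/1.334 = 0.71217; r = 45.411°.
D_min = 2·71.810° − 6·45.411° + 360° = 231.153°.
Rainbow angle = D_min − 180° = 51.153°.

51.2°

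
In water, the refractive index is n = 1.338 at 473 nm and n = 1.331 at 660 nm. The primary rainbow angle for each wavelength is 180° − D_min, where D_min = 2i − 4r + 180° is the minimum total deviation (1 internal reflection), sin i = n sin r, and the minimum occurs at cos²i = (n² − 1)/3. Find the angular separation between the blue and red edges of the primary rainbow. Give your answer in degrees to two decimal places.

1.01°

At 473 nm (n = 1.338): cos²i = 0.26341 → i = 59.120°, r = 39.899°, D_min = 138.643°, rainbow angle = 41.357°.
At 660 nm (n = 1.331): cos²i = 0.25719 → i = 59.527°, r = 40.356°, D_min = 137.630°, rainbow angle = 42.370°.
Angular width = |41.357° − 42.370°| = 1.013°.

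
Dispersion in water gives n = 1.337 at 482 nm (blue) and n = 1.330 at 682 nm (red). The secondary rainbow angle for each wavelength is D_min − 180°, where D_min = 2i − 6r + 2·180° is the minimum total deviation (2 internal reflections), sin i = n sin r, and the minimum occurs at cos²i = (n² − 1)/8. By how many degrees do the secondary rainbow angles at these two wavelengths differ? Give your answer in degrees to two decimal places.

At 482 nm (n = 1.337): cos²i = 0.09845 → i = 71.714°, r = 45.249°, D_min = 231.934°, rainbow angle = 51.934°.
At 682 nm (n = 1.330): cos²i = 0.09611 → i = 71.940°, r = 45.630°, D_min = 230.101°, rainbow angle = 50.101°.
Angular width = |51.934° − 50.101°| = 1.832°.

1.83°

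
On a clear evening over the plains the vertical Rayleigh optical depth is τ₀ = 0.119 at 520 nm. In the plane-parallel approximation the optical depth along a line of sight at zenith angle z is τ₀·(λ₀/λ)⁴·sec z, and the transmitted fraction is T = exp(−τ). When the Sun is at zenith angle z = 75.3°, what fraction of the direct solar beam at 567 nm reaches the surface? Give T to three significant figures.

0.718

sec 75.3° = 3.9408.
τ = 0.119 × (520/567)⁴ × 3.9408 = 0.119 × 0.7074 × 3.9408 = 0.3317.
T = exp(−0.3317) = 0.7177.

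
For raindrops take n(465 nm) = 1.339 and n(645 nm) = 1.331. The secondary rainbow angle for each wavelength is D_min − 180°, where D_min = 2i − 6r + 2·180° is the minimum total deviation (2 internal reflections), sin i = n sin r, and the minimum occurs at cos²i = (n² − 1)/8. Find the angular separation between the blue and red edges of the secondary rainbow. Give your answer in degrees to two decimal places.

At 465 nm (n = 1.339): cos²i = 0.09912 → i = 71.650°, r = 45.141°, D_min = 232.451°, rainbow angle = 52.451°.
At 645 nm (n = 1.331): cos²i = 0.09645 → i = 71.907°, r = 45.575°, D_min = 230.365°, rainbow angle = 50.365°.
Angular width = |52.451° − 50.365°| = 2.086°.

2.09°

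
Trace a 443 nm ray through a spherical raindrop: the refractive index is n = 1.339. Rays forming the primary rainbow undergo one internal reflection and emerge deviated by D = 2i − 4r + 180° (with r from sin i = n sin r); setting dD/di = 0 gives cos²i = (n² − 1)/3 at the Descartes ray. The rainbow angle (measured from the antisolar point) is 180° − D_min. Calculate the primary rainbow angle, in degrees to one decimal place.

cos²i = (1.79292 − 1)/3 = 0.26431; i = arccos(0.51411) = 59.062°.
sin r = sin 59.062°/1.339 = 0.64057; r = 39.834°.
D_min = 2·59.062° − 4·39.834° + 180° = 138.786°.
Rainbow angle = 180° − D_min = 41.214°.

41.2°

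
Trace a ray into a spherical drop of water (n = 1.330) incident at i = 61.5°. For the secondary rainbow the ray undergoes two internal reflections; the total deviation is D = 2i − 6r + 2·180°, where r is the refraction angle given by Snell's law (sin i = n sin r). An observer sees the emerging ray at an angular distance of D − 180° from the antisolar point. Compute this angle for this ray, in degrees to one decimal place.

sin r = sin 61.5° / 1.330 = 0.8788/1.330 = 0.6608; r = 41.36°.
D = 2·61.5° − 6·41.36° + 2·180° = 123.00° − 248.15° + 360° = 234.85°.
Angle from antisolar point = D − 180° = 54.85°.

54.9°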